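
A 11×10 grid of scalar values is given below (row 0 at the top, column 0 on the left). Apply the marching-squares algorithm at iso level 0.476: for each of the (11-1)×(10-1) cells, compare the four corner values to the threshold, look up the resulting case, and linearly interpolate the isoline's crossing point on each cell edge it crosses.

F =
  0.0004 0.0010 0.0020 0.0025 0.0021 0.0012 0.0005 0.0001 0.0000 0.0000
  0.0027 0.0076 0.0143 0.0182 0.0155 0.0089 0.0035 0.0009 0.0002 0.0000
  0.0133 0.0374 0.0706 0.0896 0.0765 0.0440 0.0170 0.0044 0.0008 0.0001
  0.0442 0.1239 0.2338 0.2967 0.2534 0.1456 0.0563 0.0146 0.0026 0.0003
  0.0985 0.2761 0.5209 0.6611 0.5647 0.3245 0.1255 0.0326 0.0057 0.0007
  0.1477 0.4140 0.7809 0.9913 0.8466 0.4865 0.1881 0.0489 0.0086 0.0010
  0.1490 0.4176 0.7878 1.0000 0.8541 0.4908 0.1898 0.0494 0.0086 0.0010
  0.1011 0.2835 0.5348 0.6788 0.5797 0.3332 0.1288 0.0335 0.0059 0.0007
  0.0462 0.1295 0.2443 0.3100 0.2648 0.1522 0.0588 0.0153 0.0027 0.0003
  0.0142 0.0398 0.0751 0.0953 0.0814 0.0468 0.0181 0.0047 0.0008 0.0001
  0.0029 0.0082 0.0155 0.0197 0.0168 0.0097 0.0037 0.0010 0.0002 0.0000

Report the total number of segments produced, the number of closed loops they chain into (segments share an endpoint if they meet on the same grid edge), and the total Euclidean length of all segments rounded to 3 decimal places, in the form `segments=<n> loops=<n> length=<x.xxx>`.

segments=16 loops=1 length=12.464

cell (3,1): code 0100 → (3.844,2.000)–(4.000,1.817)
cell (3,2): code 1100 → (3.492,3.000)–(3.844,2.000)
cell (3,3): code 1100 → (3.715,4.000)–(3.492,3.000)
cell (3,4): code 1000 → (4.000,4.369)–(3.715,4.000)
cell (4,1): code 0110 → (4.000,1.817)–(5.000,1.169)
cell (4,4): code 1101 → (4.935,5.000)–(4.000,4.369)
cell (4,5): code 1000 → (5.000,5.035)–(4.935,5.000)
cell (5,1): code 0110 → (5.000,1.169)–(6.000,1.158)
cell (5,5): code 1001 → (6.000,5.049)–(5.000,5.035)
cell (6,1): code 0110 → (6.000,1.158)–(7.000,1.766)
cell (6,4): code 1011 → (7.000,4.421)–(6.094,5.000)
cell (6,5): code 0001 → (6.094,5.000)–(6.000,5.049)
cell (7,1): code 0010 → (7.000,1.766)–(7.202,2.000)
cell (7,2): code 0011 → (7.202,2.000)–(7.550,3.000)
cell (7,3): code 0011 → (7.550,3.000)–(7.329,4.000)
cell (7,4): code 0001 → (7.329,4.000)–(7.000,4.421)
total: 16 segments, chained into 1 closed loop(s), length Σ = 12.463569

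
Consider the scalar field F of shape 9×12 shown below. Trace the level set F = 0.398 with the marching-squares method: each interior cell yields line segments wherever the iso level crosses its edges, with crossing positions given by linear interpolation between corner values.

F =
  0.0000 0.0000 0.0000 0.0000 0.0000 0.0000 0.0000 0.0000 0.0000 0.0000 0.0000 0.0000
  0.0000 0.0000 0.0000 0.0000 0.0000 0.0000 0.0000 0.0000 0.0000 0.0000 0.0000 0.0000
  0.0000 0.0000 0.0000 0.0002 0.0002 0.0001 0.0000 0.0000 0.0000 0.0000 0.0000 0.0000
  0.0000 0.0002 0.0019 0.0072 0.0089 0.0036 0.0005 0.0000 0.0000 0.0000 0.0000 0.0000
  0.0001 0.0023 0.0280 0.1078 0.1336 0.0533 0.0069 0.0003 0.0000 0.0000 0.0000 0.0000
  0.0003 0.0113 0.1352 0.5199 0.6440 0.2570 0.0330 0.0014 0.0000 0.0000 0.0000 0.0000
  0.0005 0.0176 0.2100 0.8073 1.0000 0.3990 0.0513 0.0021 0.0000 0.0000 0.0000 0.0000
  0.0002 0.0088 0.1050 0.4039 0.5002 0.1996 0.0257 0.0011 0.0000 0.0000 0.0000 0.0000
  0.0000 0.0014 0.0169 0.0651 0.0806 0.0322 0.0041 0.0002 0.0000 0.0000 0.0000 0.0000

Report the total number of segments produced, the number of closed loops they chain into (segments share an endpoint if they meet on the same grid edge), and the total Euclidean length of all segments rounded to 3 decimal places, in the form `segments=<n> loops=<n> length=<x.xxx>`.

cell (4,2): code 0100 → (4.704,3.000)–(5.000,2.683)
cell (4,3): code 1100 → (4.518,4.000)–(4.704,3.000)
cell (4,4): code 1000 → (5.000,4.636)–(4.518,4.000)
cell (5,2): code 0110 → (5.000,2.683)–(6.000,2.315)
cell (5,4): code 1101 → (5.993,5.000)–(5.000,4.636)
cell (5,5): code 1000 → (6.000,5.003)–(5.993,5.000)
cell (6,2): code 0110 → (6.000,2.315)–(7.000,2.980)
cell (6,4): code 1011 → (7.000,4.340)–(6.005,5.000)
cell (6,5): code 0001 → (6.005,5.000)–(6.000,5.003)
cell (7,2): code 0010 → (7.000,2.980)–(7.017,3.000)
cell (7,3): code 0011 → (7.017,3.000)–(7.244,4.000)
cell (7,4): code 0001 → (7.244,4.000)–(7.000,4.340)
total: 12 segments, chained into 1 closed loop(s), length Σ = 8.250164

segments=12 loops=1 length=8.250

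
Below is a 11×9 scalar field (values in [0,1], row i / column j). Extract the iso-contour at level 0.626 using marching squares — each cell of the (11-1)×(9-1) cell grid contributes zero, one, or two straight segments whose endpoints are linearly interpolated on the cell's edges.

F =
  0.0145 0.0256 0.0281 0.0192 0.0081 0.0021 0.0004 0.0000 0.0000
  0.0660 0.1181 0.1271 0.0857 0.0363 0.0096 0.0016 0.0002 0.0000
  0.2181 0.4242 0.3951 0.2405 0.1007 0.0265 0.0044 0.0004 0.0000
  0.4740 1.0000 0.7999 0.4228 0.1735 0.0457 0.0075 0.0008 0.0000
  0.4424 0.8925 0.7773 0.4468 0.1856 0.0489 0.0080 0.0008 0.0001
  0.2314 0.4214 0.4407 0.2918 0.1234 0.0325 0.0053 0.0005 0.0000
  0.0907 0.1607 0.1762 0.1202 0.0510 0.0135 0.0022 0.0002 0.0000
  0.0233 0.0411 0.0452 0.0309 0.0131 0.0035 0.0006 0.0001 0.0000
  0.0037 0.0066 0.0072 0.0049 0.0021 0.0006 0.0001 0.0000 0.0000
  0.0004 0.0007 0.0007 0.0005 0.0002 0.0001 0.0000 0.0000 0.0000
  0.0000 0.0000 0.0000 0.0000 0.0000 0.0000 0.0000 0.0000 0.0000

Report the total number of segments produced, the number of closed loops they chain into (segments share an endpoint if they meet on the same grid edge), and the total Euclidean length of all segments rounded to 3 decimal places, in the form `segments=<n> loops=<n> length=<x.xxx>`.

cell (2,0): code 0100 → (2.350,1.000)–(3.000,0.289)
cell (2,1): code 1100 → (2.570,2.000)–(2.350,1.000)
cell (2,2): code 1000 → (3.000,2.461)–(2.570,2.000)
cell (3,0): code 0110 → (3.000,0.289)–(4.000,0.408)
cell (3,2): code 1001 → (4.000,2.458)–(3.000,2.461)
cell (4,0): code 0010 → (4.000,0.408)–(4.566,1.000)
cell (4,1): code 0011 → (4.566,1.000)–(4.449,2.000)
cell (4,2): code 0001 → (4.449,2.000)–(4.000,2.458)
total: 8 segments, chained into 1 closed loop(s), length Σ = 7.091440

segments=8 loops=1 length=7.091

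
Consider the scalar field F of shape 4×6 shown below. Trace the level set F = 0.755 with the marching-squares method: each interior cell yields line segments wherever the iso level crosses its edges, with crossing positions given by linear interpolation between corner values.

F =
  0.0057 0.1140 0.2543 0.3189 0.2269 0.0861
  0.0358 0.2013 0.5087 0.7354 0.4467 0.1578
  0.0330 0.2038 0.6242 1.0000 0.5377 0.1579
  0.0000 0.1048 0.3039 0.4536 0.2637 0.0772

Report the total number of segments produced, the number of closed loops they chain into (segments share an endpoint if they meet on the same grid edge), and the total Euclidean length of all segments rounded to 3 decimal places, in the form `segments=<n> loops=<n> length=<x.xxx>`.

cell (1,2): code 0100 → (1.074,3.000)–(2.000,2.348)
cell (1,3): code 1000 → (2.000,3.530)–(1.074,3.000)
cell (2,2): code 0010 → (2.000,2.348)–(2.448,3.000)
cell (2,3): code 0001 → (2.448,3.000)–(2.000,3.530)
total: 4 segments, chained into 1 closed loop(s), length Σ = 3.684730

segments=4 loops=1 length=3.685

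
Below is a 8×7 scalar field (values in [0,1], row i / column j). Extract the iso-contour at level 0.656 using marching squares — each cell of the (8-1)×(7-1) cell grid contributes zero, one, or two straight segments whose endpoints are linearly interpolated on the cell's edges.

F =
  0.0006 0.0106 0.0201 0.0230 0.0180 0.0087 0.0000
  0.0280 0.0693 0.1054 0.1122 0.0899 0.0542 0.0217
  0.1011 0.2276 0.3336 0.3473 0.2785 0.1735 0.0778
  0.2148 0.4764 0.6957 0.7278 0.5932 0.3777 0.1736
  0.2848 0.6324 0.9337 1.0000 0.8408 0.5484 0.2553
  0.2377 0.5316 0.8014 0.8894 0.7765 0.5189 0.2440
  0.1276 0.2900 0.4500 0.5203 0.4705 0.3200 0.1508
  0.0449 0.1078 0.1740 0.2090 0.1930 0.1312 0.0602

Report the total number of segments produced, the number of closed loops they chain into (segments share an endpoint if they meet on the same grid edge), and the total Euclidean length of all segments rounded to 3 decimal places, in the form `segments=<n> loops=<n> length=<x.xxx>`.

cell (2,1): code 0100 → (2.890,2.000)–(3.000,1.819)
cell (2,2): code 1100 → (2.811,3.000)–(2.890,2.000)
cell (2,3): code 1000 → (3.000,3.533)–(2.811,3.000)
cell (3,1): code 0110 → (3.000,1.819)–(4.000,1.078)
cell (3,3): code 1101 → (3.254,4.000)–(3.000,3.533)
cell (3,4): code 1000 → (4.000,4.632)–(3.254,4.000)
cell (4,1): code 0110 → (4.000,1.078)–(5.000,1.461)
cell (4,4): code 1001 → (5.000,4.468)–(4.000,4.632)
cell (5,1): code 0010 → (5.000,1.461)–(5.414,2.000)
cell (5,2): code 0011 → (5.414,2.000)–(5.632,3.000)
cell (5,3): code 0011 → (5.632,3.000)–(5.394,4.000)
cell (5,4): code 0001 → (5.394,4.000)–(5.000,4.468)
total: 12 segments, chained into 1 closed loop(s), length Σ = 9.960775

segments=12 loops=1 length=9.961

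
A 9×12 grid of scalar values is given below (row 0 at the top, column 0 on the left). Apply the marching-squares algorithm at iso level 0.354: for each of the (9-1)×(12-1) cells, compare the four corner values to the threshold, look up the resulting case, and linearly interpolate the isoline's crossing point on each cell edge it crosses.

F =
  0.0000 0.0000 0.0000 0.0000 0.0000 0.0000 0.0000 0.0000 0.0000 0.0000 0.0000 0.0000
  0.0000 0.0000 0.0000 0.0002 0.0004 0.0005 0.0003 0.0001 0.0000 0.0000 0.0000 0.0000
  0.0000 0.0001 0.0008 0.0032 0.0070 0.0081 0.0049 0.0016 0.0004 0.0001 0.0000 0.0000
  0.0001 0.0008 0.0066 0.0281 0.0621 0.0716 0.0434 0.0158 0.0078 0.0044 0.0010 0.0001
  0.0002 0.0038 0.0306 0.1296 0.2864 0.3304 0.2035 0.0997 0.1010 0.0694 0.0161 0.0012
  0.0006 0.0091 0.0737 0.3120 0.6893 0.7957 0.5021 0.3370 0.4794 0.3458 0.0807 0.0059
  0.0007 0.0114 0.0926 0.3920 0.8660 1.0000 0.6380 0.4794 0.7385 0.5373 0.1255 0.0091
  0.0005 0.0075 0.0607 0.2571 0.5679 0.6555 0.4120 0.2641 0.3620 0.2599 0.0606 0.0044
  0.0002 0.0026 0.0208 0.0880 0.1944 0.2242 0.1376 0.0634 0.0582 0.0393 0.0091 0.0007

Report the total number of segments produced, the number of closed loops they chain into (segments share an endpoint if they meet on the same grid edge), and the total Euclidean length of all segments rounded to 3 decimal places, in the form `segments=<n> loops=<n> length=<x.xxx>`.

cell (4,3): code 0100 → (4.168,4.000)–(5.000,3.111)
cell (4,4): code 1100 → (4.051,5.000)–(4.168,4.000)
cell (4,5): code 1100 → (4.504,6.000)–(4.051,5.000)
cell (4,6): code 1000 → (5.000,6.897)–(4.504,6.000)
cell (4,7): code 0100 → (4.669,8.000)–(5.000,7.119)
cell (4,8): code 1000 → (5.000,8.939)–(4.669,8.000)
cell (5,2): code 0100 → (5.525,3.000)–(6.000,2.873)
cell (5,3): code 1110 → (5.000,3.111)–(5.525,3.000)
cell (5,6): code 1101 → (5.119,7.000)–(5.000,6.897)
cell (5,7): code 1110 → (5.000,7.119)–(5.119,7.000)
cell (5,8): code 1101 → (5.043,9.000)–(5.000,8.939)
cell (5,9): code 1000 → (6.000,9.445)–(5.043,9.000)
cell (6,2): code 0010 → (6.000,2.873)–(6.282,3.000)
cell (6,3): code 0111 → (6.282,3.000)–(7.000,3.312)
cell (6,6): code 1011 → (7.000,6.392)–(6.582,7.000)
cell (6,7): code 0111 → (6.582,7.000)–(7.000,7.918)
cell (6,8): code 1011 → (7.000,8.078)–(6.661,9.000)
cell (6,9): code 0001 → (6.661,9.000)–(6.000,9.445)
cell (7,3): code 0010 → (7.000,3.312)–(7.573,4.000)
cell (7,4): code 0011 → (7.573,4.000)–(7.699,5.000)
cell (7,5): code 0011 → (7.699,5.000)–(7.211,6.000)
cell (7,6): code 0001 → (7.211,6.000)–(7.000,6.392)
cell (7,7): code 0010 → (7.000,7.918)–(7.026,8.000)
cell (7,8): code 0001 → (7.026,8.000)–(7.000,8.078)
total: 24 segments, chained into 1 closed loop(s), length Σ = 17.015804

segments=24 loops=1 length=17.016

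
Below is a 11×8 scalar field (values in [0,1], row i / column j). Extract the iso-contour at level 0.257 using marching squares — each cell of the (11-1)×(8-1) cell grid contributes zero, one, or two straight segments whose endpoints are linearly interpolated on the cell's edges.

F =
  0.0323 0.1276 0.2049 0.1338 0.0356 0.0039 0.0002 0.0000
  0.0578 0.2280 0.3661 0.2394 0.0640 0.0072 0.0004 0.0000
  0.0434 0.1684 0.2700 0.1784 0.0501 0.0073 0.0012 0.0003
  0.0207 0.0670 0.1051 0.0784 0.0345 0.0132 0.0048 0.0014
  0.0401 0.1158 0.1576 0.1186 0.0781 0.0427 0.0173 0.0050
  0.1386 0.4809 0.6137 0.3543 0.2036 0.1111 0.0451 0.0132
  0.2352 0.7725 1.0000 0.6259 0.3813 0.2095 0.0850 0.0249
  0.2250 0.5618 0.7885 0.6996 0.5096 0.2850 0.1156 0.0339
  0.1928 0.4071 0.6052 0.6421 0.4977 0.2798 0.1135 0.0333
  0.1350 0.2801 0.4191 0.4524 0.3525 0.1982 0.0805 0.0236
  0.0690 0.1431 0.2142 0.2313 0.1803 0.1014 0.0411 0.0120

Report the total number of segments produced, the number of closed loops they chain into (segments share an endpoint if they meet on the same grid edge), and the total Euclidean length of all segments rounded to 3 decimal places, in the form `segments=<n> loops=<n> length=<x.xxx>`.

cell (0,1): code 0100 → (0.323,2.000)–(1.000,1.210)
cell (0,2): code 1000 → (1.000,2.861)–(0.323,2.000)
cell (1,1): code 0110 → (1.000,1.210)–(2.000,1.872)
cell (1,2): code 1001 → (2.000,2.142)–(1.000,2.861)
cell (2,1): code 0010 → (2.000,1.872)–(2.079,2.000)
cell (2,2): code 0001 → (2.079,2.000)–(2.000,2.142)
cell (4,0): code 0100 → (4.387,1.000)–(5.000,0.346)
cell (4,1): code 1100 → (4.218,2.000)–(4.387,1.000)
cell (4,2): code 1100 → (4.587,3.000)–(4.218,2.000)
cell (4,3): code 1000 → (5.000,3.646)–(4.587,3.000)
cell (5,0): code 0110 → (5.000,0.346)–(6.000,0.041)
cell (5,3): code 1101 → (5.301,4.000)–(5.000,3.646)
cell (5,4): code 1000 → (6.000,4.724)–(5.301,4.000)
cell (6,0): code 0110 → (6.000,0.041)–(7.000,0.095)
cell (6,4): code 1101 → (6.629,5.000)–(6.000,4.724)
cell (6,5): code 1000 → (7.000,5.165)–(6.629,5.000)
cell (7,0): code 0110 → (7.000,0.095)–(8.000,0.300)
cell (7,5): code 1001 → (8.000,5.137)–(7.000,5.165)
cell (8,0): code 0110 → (8.000,0.300)–(9.000,0.841)
cell (8,4): code 1011 → (9.000,4.619)–(8.279,5.000)
cell (8,5): code 0001 → (8.279,5.000)–(8.000,5.137)
cell (9,0): code 0010 → (9.000,0.841)–(9.169,1.000)
cell (9,1): code 0011 → (9.169,1.000)–(9.791,2.000)
cell (9,2): code 0011 → (9.791,2.000)–(9.884,3.000)
cell (9,3): code 0011 → (9.884,3.000)–(9.555,4.000)
cell (9,4): code 0001 → (9.555,4.000)–(9.000,4.619)
total: 26 segments, chained into 2 closed loop(s), length Σ = 21.816059

segments=26 loops=2 length=21.816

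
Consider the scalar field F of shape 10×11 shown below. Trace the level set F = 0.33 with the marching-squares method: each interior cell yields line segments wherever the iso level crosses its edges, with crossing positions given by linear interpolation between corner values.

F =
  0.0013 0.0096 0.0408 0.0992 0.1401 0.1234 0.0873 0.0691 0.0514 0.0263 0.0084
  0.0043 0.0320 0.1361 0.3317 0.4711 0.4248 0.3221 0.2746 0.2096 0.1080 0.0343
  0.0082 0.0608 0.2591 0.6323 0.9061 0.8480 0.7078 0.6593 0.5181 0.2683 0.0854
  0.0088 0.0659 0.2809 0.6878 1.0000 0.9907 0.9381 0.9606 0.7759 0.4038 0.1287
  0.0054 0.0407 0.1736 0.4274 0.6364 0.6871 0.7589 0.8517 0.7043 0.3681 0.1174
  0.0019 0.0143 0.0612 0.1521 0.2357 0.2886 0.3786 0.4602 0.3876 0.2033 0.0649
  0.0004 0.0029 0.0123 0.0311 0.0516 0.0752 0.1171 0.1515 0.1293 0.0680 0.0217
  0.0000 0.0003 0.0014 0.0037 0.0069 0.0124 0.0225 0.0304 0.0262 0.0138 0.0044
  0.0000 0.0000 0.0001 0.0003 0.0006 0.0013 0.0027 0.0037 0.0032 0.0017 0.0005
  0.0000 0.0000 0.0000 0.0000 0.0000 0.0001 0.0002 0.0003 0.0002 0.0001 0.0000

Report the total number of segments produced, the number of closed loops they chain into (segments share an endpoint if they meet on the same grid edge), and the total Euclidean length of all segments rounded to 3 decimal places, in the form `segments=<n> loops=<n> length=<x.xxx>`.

cell (0,2): code 0100 → (0.993,3.000)–(1.000,2.991)
cell (0,3): code 1100 → (0.574,4.000)–(0.993,3.000)
cell (0,4): code 1100 → (0.685,5.000)–(0.574,4.000)
cell (0,5): code 1000 → (1.000,5.923)–(0.685,5.000)
cell (1,2): code 0110 → (1.000,2.991)–(2.000,2.190)
cell (1,5): code 1101 → (1.020,6.000)–(1.000,5.923)
cell (1,6): code 1100 → (1.144,7.000)–(1.020,6.000)
cell (1,7): code 1100 → (1.390,8.000)–(1.144,7.000)
cell (1,8): code 1000 → (2.000,8.753)–(1.390,8.000)
cell (2,2): code 0110 → (2.000,2.190)–(3.000,2.121)
cell (2,8): code 1101 → (2.455,9.000)–(2.000,8.753)
cell (2,9): code 1000 → (3.000,9.268)–(2.455,9.000)
cell (3,2): code 0110 → (3.000,2.121)–(4.000,2.616)
cell (3,9): code 1001 → (4.000,9.152)–(3.000,9.268)
cell (4,2): code 0010 → (4.000,2.616)–(4.354,3.000)
cell (4,3): code 0011 → (4.354,3.000)–(4.765,4.000)
cell (4,4): code 0011 → (4.765,4.000)–(4.896,5.000)
cell (4,5): code 0111 → (4.896,5.000)–(5.000,5.460)
cell (4,8): code 1011 → (5.000,8.313)–(4.231,9.000)
cell (4,9): code 0001 → (4.231,9.000)–(4.000,9.152)
cell (5,5): code 0010 → (5.000,5.460)–(5.186,6.000)
cell (5,6): code 0011 → (5.186,6.000)–(5.422,7.000)
cell (5,7): code 0011 → (5.422,7.000)–(5.223,8.000)
cell (5,8): code 0001 → (5.223,8.000)–(5.000,8.313)
total: 24 segments, chained into 1 closed loop(s), length Σ = 19.088117

segments=24 loops=1 length=19.088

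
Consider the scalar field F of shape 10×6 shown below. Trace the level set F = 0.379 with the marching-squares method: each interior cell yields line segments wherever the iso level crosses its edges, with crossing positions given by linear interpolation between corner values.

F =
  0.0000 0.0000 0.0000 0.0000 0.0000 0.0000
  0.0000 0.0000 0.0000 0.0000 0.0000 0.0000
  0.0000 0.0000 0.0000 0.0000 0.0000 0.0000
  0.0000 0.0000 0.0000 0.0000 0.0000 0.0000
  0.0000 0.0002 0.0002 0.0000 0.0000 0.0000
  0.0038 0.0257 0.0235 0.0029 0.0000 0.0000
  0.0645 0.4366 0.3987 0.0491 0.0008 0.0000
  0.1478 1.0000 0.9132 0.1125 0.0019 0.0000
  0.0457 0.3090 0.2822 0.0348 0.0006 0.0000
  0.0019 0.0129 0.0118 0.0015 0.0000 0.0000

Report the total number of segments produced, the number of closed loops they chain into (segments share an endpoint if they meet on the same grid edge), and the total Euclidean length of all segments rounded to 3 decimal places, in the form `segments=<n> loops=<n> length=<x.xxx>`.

segments=8 loops=1 length=6.851

cell (5,0): code 0100 → (5.860,1.000)–(6.000,0.845)
cell (5,1): code 1100 → (5.947,2.000)–(5.860,1.000)
cell (5,2): code 1000 → (6.000,2.056)–(5.947,2.000)
cell (6,0): code 0110 → (6.000,0.845)–(7.000,0.271)
cell (6,2): code 1001 → (7.000,2.667)–(6.000,2.056)
cell (7,0): code 0010 → (7.000,0.271)–(7.899,1.000)
cell (7,1): code 0011 → (7.899,1.000)–(7.847,2.000)
cell (7,2): code 0001 → (7.847,2.000)–(7.000,2.667)
total: 8 segments, chained into 1 closed loop(s), length Σ = 6.850712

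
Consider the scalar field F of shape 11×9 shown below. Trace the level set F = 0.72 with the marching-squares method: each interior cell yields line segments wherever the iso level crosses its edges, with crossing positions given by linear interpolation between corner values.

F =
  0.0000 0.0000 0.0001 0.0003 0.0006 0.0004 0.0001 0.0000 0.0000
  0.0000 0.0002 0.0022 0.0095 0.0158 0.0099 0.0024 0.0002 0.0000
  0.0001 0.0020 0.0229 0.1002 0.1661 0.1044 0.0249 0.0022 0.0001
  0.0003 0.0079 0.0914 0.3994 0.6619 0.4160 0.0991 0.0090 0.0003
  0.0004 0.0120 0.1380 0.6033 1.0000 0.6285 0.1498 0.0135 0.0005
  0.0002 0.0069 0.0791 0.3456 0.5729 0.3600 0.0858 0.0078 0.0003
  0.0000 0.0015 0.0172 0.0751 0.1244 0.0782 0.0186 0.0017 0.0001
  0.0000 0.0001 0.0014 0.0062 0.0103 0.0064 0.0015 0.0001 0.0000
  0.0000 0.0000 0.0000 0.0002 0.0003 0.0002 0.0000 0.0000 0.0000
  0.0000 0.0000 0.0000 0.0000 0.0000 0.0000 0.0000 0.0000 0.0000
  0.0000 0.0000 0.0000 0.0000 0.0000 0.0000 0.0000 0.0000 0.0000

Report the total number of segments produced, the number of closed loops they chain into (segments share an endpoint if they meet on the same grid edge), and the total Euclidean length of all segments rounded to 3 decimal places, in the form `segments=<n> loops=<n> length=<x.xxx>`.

segments=4 loops=1 length=4.170

cell (3,3): code 0100 → (3.172,4.000)–(4.000,3.294)
cell (3,4): code 1000 → (4.000,4.754)–(3.172,4.000)
cell (4,3): code 0010 → (4.000,3.294)–(4.656,4.000)
cell (4,4): code 0001 → (4.656,4.000)–(4.000,4.754)
total: 4 segments, chained into 1 closed loop(s), length Σ = 4.170156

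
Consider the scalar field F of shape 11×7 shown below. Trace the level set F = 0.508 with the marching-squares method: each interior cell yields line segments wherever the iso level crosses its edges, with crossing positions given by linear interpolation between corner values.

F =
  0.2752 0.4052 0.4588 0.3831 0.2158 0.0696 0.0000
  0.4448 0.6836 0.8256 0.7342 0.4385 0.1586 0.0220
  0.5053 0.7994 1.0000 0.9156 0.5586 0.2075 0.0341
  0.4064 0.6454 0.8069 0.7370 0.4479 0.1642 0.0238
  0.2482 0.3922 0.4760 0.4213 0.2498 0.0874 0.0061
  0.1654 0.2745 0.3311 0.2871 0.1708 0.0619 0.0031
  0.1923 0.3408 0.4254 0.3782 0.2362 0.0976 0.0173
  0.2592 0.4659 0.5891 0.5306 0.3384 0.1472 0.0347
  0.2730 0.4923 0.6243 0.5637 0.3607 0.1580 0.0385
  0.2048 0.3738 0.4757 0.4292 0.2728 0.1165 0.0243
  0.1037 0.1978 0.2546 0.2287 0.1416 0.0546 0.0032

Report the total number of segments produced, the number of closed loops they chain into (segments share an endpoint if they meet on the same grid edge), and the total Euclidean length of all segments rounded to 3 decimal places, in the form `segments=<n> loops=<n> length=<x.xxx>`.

cell (0,0): code 0100 → (0.369,1.000)–(1.000,0.265)
cell (0,1): code 1100 → (0.134,2.000)–(0.369,1.000)
cell (0,2): code 1100 → (0.356,3.000)–(0.134,2.000)
cell (0,3): code 1000 → (1.000,3.765)–(0.356,3.000)
cell (1,0): code 0110 → (1.000,0.265)–(2.000,0.009)
cell (1,3): code 1101 → (1.579,4.000)–(1.000,3.765)
cell (1,4): code 1000 → (2.000,4.144)–(1.579,4.000)
cell (2,0): code 0110 → (2.000,0.009)–(3.000,0.425)
cell (2,3): code 1011 → (3.000,3.792)–(2.457,4.000)
cell (2,4): code 0001 → (2.457,4.000)–(2.000,4.144)
cell (3,0): code 0010 → (3.000,0.425)–(3.543,1.000)
cell (3,1): code 0011 → (3.543,1.000)–(3.903,2.000)
cell (3,2): code 0011 → (3.903,2.000)–(3.725,3.000)
cell (3,3): code 0001 → (3.725,3.000)–(3.000,3.792)
cell (6,1): code 0100 → (6.505,2.000)–(7.000,1.342)
cell (6,2): code 1100 → (6.852,3.000)–(6.505,2.000)
cell (6,3): code 1000 → (7.000,3.118)–(6.852,3.000)
cell (7,1): code 0110 → (7.000,1.342)–(8.000,1.119)
cell (7,3): code 1001 → (8.000,3.274)–(7.000,3.118)
cell (8,1): code 0010 → (8.000,1.119)–(8.783,2.000)
cell (8,2): code 0011 → (8.783,2.000)–(8.414,3.000)
cell (8,3): code 0001 → (8.414,3.000)–(8.000,3.274)
total: 22 segments, chained into 2 closed loop(s), length Σ = 19.058865

segments=22 loops=2 length=19.059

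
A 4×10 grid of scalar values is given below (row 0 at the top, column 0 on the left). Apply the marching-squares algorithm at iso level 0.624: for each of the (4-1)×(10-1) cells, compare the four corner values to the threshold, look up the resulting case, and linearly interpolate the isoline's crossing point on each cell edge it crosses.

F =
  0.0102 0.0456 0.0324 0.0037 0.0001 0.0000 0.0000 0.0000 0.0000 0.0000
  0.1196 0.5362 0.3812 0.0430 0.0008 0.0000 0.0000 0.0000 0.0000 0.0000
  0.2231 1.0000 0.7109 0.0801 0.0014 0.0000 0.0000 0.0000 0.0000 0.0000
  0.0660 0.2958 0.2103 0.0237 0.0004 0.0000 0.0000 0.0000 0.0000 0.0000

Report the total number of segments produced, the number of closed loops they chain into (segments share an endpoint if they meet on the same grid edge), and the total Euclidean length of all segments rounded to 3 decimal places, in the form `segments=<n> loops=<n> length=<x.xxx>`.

cell (1,0): code 0100 → (1.189,1.000)–(2.000,0.516)
cell (1,1): code 1100 → (1.736,2.000)–(1.189,1.000)
cell (1,2): code 1000 → (2.000,2.138)–(1.736,2.000)
cell (2,0): code 0010 → (2.000,0.516)–(2.534,1.000)
cell (2,1): code 0011 → (2.534,1.000)–(2.174,2.000)
cell (2,2): code 0001 → (2.174,2.000)–(2.000,2.138)
total: 6 segments, chained into 1 closed loop(s), length Σ = 4.386658

segments=6 loops=1 length=4.387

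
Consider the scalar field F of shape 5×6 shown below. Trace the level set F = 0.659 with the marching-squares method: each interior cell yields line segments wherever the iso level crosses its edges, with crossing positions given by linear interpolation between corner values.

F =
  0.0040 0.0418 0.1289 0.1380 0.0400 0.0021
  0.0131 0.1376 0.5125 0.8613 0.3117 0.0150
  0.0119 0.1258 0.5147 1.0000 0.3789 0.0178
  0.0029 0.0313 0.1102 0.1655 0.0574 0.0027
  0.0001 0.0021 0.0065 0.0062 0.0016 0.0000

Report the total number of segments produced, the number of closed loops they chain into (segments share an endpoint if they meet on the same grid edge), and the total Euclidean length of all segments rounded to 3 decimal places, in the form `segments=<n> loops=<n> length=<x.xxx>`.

cell (0,2): code 0100 → (0.720,3.000)–(1.000,2.420)
cell (0,3): code 1000 → (1.000,3.368)–(0.720,3.000)
cell (1,2): code 0110 → (1.000,2.420)–(2.000,2.297)
cell (1,3): code 1001 → (2.000,3.549)–(1.000,3.368)
cell (2,2): code 0010 → (2.000,2.297)–(2.409,3.000)
cell (2,3): code 0001 → (2.409,3.000)–(2.000,3.549)
total: 6 segments, chained into 1 closed loop(s), length Σ = 4.627170

segments=6 loops=1 length=4.627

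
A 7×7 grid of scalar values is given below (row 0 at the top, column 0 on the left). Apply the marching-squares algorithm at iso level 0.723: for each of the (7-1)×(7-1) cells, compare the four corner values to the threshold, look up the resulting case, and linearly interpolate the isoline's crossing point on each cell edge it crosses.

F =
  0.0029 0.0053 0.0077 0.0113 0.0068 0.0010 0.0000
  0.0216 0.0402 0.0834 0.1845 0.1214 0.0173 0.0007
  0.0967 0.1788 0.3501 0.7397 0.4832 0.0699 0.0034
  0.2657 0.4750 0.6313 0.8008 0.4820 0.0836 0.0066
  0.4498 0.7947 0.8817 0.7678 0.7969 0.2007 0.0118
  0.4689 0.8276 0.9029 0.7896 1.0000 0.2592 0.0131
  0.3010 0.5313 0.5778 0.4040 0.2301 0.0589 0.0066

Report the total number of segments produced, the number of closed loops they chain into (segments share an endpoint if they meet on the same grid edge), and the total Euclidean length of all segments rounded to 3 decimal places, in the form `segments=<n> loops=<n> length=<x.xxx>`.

cell (1,2): code 0100 → (1.970,3.000)–(2.000,2.957)
cell (1,3): code 1000 → (2.000,3.065)–(1.970,3.000)
cell (2,2): code 0110 → (2.000,2.957)–(3.000,2.541)
cell (2,3): code 1001 → (3.000,3.244)–(2.000,3.065)
cell (3,0): code 0100 → (3.776,1.000)–(4.000,0.792)
cell (3,1): code 1100 → (3.366,2.000)–(3.776,1.000)
cell (3,2): code 1110 → (3.000,2.541)–(3.366,2.000)
cell (3,3): code 1101 → (3.765,4.000)–(3.000,3.244)
cell (3,4): code 1000 → (4.000,4.124)–(3.765,4.000)
cell (4,0): code 0110 → (4.000,0.792)–(5.000,0.708)
cell (4,4): code 1001 → (5.000,4.374)–(4.000,4.124)
cell (5,0): code 0010 → (5.000,0.708)–(5.353,1.000)
cell (5,1): code 0011 → (5.353,1.000)–(5.553,2.000)
cell (5,2): code 0011 → (5.553,2.000)–(5.173,3.000)
cell (5,3): code 0011 → (5.173,3.000)–(5.360,4.000)
cell (5,4): code 0001 → (5.360,4.000)–(5.000,4.374)
total: 16 segments, chained into 1 closed loop(s), length Σ = 11.722202

segments=16 loops=1 length=11.722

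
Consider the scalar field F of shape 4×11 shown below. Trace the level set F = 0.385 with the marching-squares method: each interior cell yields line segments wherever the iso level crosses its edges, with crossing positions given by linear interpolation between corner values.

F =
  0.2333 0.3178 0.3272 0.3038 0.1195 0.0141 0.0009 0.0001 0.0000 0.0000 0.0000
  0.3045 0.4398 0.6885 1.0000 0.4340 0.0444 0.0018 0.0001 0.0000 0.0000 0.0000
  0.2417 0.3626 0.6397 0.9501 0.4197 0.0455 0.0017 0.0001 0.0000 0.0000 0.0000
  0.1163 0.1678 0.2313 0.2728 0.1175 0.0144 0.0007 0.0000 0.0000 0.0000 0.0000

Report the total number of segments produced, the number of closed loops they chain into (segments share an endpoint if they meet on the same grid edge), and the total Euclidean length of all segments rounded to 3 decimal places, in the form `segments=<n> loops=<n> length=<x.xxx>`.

cell (0,0): code 0100 → (0.551,1.000)–(1.000,0.595)
cell (0,1): code 1100 → (0.160,2.000)–(0.551,1.000)
cell (0,2): code 1100 → (0.117,3.000)–(0.160,2.000)
cell (0,3): code 1100 → (0.844,4.000)–(0.117,3.000)
cell (0,4): code 1000 → (1.000,4.126)–(0.844,4.000)
cell (1,0): code 0010 → (1.000,0.595)–(1.710,1.000)
cell (1,1): code 0111 → (1.710,1.000)–(2.000,1.081)
cell (1,4): code 1001 → (2.000,4.093)–(1.000,4.126)
cell (2,1): code 0010 → (2.000,1.081)–(2.624,2.000)
cell (2,2): code 0011 → (2.624,2.000)–(2.834,3.000)
cell (2,3): code 0011 → (2.834,3.000)–(2.115,4.000)
cell (2,4): code 0001 → (2.115,4.000)–(2.000,4.093)
total: 12 segments, chained into 1 closed loop(s), length Σ = 9.747610

segments=12 loops=1 length=9.748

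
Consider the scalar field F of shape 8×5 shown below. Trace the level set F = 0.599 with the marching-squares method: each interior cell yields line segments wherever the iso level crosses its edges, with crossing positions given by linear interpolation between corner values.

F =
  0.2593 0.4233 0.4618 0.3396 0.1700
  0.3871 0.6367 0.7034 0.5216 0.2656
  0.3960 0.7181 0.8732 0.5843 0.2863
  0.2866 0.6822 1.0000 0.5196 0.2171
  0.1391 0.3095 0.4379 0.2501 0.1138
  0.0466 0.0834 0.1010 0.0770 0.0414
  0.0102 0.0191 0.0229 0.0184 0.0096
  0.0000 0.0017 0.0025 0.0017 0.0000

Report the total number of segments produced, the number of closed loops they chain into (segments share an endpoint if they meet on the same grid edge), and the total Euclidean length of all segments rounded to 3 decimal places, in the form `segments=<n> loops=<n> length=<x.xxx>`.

cell (0,0): code 0100 → (0.823,1.000)–(1.000,0.849)
cell (0,1): code 1100 → (0.568,2.000)–(0.823,1.000)
cell (0,2): code 1000 → (1.000,2.574)–(0.568,2.000)
cell (1,0): code 0110 → (1.000,0.849)–(2.000,0.630)
cell (1,2): code 1001 → (2.000,2.949)–(1.000,2.574)
cell (2,0): code 0110 → (2.000,0.630)–(3.000,0.790)
cell (2,2): code 1001 → (3.000,2.835)–(2.000,2.949)
cell (3,0): code 0010 → (3.000,0.790)–(3.223,1.000)
cell (3,1): code 0011 → (3.223,1.000)–(3.713,2.000)
cell (3,2): code 0001 → (3.713,2.000)–(3.000,2.835)
total: 10 segments, chained into 1 closed loop(s), length Σ = 8.612377

segments=10 loops=1 length=8.612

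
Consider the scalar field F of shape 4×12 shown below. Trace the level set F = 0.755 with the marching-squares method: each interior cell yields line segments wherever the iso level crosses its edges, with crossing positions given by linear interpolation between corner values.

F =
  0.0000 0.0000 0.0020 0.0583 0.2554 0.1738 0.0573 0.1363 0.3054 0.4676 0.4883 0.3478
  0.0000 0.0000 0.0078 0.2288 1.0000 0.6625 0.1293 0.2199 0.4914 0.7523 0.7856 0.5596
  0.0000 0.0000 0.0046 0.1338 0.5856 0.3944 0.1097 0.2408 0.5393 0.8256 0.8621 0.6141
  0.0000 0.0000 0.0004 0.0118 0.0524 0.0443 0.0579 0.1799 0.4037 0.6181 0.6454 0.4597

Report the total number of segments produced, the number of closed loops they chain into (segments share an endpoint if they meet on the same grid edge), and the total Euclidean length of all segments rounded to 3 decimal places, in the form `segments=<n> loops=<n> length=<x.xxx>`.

segments=12 loops=2 length=8.171

cell (0,3): code 0100 → (0.671,4.000)–(1.000,3.682)
cell (0,4): code 1000 → (1.000,4.726)–(0.671,4.000)
cell (0,9): code 0100 → (0.897,10.000)–(1.000,9.081)
cell (0,10): code 1000 → (1.000,10.135)–(0.897,10.000)
cell (1,3): code 0010 → (1.000,3.682)–(1.591,4.000)
cell (1,4): code 0001 → (1.591,4.000)–(1.000,4.726)
cell (1,8): code 0100 → (1.037,9.000)–(2.000,8.753)
cell (1,9): code 1110 → (1.000,9.081)–(1.037,9.000)
cell (1,10): code 1001 → (2.000,10.432)–(1.000,10.135)
cell (2,8): code 0010 → (2.000,8.753)–(2.340,9.000)
cell (2,9): code 0011 → (2.340,9.000)–(2.494,10.000)
cell (2,10): code 0001 → (2.494,10.000)–(2.000,10.432)
total: 12 segments, chained into 2 closed loop(s), length Σ = 8.171137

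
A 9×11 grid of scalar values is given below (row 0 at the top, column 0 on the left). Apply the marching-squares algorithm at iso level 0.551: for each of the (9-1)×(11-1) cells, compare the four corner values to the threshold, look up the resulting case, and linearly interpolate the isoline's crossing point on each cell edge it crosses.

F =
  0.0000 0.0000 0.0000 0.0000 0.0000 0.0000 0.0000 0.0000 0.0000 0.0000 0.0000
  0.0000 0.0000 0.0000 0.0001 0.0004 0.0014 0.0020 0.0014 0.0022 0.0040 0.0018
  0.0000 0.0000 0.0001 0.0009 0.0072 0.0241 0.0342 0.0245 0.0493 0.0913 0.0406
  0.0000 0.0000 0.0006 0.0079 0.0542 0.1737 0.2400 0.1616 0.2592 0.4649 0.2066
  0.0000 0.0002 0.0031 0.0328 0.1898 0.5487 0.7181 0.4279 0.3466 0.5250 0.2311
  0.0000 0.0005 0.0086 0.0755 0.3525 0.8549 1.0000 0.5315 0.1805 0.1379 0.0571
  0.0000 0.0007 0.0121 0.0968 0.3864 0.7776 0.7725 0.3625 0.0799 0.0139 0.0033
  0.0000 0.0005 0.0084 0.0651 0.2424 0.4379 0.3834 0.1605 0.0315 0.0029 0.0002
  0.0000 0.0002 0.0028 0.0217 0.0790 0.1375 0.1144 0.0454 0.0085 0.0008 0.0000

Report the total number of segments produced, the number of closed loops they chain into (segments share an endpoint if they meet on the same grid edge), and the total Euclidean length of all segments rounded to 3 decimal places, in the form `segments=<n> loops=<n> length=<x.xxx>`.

segments=10 loops=1 length=8.726

cell (3,5): code 0100 → (3.650,6.000)–(4.000,5.014)
cell (3,6): code 1000 → (4.000,6.576)–(3.650,6.000)
cell (4,4): code 0100 → (4.008,5.000)–(5.000,4.395)
cell (4,5): code 1110 → (4.000,5.014)–(4.008,5.000)
cell (4,6): code 1001 → (5.000,6.958)–(4.000,6.576)
cell (5,4): code 0110 → (5.000,4.395)–(6.000,4.421)
cell (5,6): code 1001 → (6.000,6.540)–(5.000,6.958)
cell (6,4): code 0010 → (6.000,4.421)–(6.667,5.000)
cell (6,5): code 0011 → (6.667,5.000)–(6.569,6.000)
cell (6,6): code 0001 → (6.569,6.000)–(6.000,6.540)
total: 10 segments, chained into 1 closed loop(s), length Σ = 8.725848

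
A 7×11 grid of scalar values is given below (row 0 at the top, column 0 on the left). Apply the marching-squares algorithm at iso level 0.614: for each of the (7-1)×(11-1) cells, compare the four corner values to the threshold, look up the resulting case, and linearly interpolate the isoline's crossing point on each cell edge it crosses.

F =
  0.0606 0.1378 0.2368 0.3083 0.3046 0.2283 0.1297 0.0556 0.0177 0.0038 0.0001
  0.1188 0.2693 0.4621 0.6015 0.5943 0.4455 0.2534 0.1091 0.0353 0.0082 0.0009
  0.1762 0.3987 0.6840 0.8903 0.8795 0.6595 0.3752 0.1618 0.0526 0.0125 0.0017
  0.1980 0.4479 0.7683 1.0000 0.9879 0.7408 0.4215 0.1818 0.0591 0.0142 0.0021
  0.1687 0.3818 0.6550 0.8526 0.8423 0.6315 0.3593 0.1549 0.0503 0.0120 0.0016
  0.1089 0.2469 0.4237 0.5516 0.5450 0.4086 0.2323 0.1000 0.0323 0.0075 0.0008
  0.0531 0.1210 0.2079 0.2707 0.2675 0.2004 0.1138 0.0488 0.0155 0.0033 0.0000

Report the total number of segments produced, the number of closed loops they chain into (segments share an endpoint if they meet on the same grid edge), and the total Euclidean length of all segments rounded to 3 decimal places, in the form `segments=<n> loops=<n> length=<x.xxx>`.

segments=14 loops=1 length=11.971

cell (1,1): code 0100 → (1.685,2.000)–(2.000,1.755)
cell (1,2): code 1100 → (1.043,3.000)–(1.685,2.000)
cell (1,3): code 1100 → (1.069,4.000)–(1.043,3.000)
cell (1,4): code 1100 → (1.787,5.000)–(1.069,4.000)
cell (1,5): code 1000 → (2.000,5.160)–(1.787,5.000)
cell (2,1): code 0110 → (2.000,1.755)–(3.000,1.518)
cell (2,5): code 1001 → (3.000,5.397)–(2.000,5.160)
cell (3,1): code 0110 → (3.000,1.518)–(4.000,1.850)
cell (3,5): code 1001 → (4.000,5.064)–(3.000,5.397)
cell (4,1): code 0010 → (4.000,1.850)–(4.177,2.000)
cell (4,2): code 0011 → (4.177,2.000)–(4.793,3.000)
cell (4,3): code 0011 → (4.793,3.000)–(4.768,4.000)
cell (4,4): code 0011 → (4.768,4.000)–(4.079,5.000)
cell (4,5): code 0001 → (4.079,5.000)–(4.000,5.064)
total: 14 segments, chained into 1 closed loop(s), length Σ = 11.970828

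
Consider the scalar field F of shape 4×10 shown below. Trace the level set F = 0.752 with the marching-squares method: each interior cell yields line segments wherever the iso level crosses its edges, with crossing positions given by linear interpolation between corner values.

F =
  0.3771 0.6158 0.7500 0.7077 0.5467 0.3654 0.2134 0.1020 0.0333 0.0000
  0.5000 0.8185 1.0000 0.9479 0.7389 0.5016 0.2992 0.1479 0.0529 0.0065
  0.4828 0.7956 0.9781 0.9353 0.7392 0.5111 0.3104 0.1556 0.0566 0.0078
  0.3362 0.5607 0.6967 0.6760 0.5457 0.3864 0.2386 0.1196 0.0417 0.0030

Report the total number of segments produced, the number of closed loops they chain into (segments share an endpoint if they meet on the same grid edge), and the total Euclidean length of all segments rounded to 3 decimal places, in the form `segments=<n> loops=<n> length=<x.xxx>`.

cell (0,0): code 0100 → (0.672,1.000)–(1.000,0.791)
cell (0,1): code 1100 → (0.008,2.000)–(0.672,1.000)
cell (0,2): code 1100 → (0.184,3.000)–(0.008,2.000)
cell (0,3): code 1000 → (1.000,3.937)–(0.184,3.000)
cell (1,0): code 0110 → (1.000,0.791)–(2.000,0.861)
cell (1,3): code 1001 → (2.000,3.935)–(1.000,3.937)
cell (2,0): code 0010 → (2.000,0.861)–(2.186,1.000)
cell (2,1): code 0011 → (2.186,1.000)–(2.803,2.000)
cell (2,2): code 0011 → (2.803,2.000)–(2.707,3.000)
cell (2,3): code 0001 → (2.707,3.000)–(2.000,3.935)
total: 10 segments, chained into 1 closed loop(s), length Σ = 9.433722

segments=10 loops=1 length=9.434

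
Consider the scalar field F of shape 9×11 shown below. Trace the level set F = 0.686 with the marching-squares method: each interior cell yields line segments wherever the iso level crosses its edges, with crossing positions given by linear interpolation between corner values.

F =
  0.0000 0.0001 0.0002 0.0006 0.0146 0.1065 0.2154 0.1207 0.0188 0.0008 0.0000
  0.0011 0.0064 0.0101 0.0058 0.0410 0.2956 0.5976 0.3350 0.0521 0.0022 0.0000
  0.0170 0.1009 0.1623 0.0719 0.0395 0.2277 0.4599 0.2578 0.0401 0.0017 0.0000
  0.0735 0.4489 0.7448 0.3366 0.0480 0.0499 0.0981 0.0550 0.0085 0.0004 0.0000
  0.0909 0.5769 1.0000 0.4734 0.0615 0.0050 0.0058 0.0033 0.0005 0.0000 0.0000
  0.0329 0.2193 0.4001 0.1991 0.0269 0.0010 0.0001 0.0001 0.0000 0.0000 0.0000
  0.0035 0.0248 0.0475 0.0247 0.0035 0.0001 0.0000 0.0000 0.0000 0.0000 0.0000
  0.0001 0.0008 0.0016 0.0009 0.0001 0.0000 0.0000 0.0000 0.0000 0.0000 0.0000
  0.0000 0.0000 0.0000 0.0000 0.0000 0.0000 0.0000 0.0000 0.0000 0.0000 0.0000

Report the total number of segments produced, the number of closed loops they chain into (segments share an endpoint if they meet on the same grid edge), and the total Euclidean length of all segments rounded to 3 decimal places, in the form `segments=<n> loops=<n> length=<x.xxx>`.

cell (2,1): code 0100 → (2.899,2.000)–(3.000,1.801)
cell (2,2): code 1000 → (3.000,2.144)–(2.899,2.000)
cell (3,1): code 0110 → (3.000,1.801)–(4.000,1.258)
cell (3,2): code 1001 → (4.000,2.596)–(3.000,2.144)
cell (4,1): code 0010 → (4.000,1.258)–(4.523,2.000)
cell (4,2): code 0001 → (4.523,2.000)–(4.000,2.596)
total: 6 segments, chained into 1 closed loop(s), length Σ = 4.335975

segments=6 loops=1 length=4.336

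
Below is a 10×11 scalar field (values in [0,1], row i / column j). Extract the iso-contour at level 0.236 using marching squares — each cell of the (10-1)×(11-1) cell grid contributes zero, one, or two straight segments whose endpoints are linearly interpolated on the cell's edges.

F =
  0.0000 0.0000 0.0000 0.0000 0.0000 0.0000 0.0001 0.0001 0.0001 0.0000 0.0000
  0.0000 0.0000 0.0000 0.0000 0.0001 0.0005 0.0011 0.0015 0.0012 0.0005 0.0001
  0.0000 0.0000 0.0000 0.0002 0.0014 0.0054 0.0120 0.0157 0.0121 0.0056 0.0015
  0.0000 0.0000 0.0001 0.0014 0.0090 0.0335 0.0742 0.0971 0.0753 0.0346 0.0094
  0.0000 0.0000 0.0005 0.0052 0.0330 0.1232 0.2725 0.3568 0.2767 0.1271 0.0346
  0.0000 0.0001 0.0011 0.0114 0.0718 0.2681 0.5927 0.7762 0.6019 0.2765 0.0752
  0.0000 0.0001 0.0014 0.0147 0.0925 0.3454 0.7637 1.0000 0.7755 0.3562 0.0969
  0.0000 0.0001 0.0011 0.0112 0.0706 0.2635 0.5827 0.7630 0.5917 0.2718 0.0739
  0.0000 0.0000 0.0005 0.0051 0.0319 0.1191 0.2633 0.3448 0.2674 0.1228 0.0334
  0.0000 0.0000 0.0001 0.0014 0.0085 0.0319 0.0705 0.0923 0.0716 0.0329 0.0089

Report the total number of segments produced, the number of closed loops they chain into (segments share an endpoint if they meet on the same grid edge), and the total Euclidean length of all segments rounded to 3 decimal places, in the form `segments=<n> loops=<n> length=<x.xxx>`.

cell (3,5): code 0100 → (3.816,6.000)–(4.000,5.756)
cell (3,6): code 1100 → (3.535,7.000)–(3.816,6.000)
cell (3,7): code 1100 → (3.798,8.000)–(3.535,7.000)
cell (3,8): code 1000 → (4.000,8.272)–(3.798,8.000)
cell (4,4): code 0100 → (4.778,5.000)–(5.000,4.836)
cell (4,5): code 1110 → (4.000,5.756)–(4.778,5.000)
cell (4,8): code 1101 → (4.729,9.000)–(4.000,8.272)
cell (4,9): code 1000 → (5.000,9.201)–(4.729,9.000)
cell (5,4): code 0110 → (5.000,4.836)–(6.000,4.567)
cell (5,9): code 1001 → (6.000,9.464)–(5.000,9.201)
cell (6,4): code 0110 → (6.000,4.567)–(7.000,4.857)
cell (6,9): code 1001 → (7.000,9.181)–(6.000,9.464)
cell (7,4): code 0010 → (7.000,4.857)–(7.190,5.000)
cell (7,5): code 0111 → (7.190,5.000)–(8.000,5.811)
cell (7,8): code 1011 → (8.000,8.217)–(7.240,9.000)
cell (7,9): code 0001 → (7.240,9.000)–(7.000,9.181)
cell (8,5): code 0010 → (8.000,5.811)–(8.142,6.000)
cell (8,6): code 0011 → (8.142,6.000)–(8.431,7.000)
cell (8,7): code 0011 → (8.431,7.000)–(8.160,8.000)
cell (8,8): code 0001 → (8.160,8.000)–(8.000,8.217)
total: 20 segments, chained into 1 closed loop(s), length Σ = 14.953933

segments=20 loops=1 length=14.954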